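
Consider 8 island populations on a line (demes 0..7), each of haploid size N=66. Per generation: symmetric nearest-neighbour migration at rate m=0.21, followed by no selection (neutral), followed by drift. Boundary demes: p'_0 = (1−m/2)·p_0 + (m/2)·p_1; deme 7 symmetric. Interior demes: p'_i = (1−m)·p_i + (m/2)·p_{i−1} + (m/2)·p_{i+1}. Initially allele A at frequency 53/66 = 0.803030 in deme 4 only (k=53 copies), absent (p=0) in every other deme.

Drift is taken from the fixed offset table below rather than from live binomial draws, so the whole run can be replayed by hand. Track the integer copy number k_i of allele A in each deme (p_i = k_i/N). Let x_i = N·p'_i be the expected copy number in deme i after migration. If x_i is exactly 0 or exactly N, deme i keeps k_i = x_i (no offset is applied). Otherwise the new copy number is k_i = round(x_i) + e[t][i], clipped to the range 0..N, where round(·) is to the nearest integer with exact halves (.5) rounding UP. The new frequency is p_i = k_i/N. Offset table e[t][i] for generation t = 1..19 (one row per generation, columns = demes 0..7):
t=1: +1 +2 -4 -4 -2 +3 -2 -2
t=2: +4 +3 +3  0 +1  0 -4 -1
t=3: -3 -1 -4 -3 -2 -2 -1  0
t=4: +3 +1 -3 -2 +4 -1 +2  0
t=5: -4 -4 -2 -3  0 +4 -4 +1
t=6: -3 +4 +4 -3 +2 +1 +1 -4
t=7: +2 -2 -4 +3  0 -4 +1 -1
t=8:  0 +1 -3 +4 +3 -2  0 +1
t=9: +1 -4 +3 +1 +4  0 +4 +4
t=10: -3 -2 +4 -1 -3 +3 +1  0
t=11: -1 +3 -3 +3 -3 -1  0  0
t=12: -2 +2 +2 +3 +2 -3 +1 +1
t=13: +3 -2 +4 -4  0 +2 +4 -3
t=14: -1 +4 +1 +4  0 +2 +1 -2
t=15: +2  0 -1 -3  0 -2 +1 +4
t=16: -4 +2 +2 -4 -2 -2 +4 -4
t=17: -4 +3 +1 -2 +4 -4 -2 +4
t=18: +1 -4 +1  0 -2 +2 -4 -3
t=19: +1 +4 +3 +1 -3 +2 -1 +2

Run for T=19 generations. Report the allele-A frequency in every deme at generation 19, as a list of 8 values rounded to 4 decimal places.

t=0: k=[0 0 0 0 53 0 0 0]
t=1: x=[0.0000 0.0000 0.0000 5.5650 41.8700 5.5650 0.0000 0.0000] k=[0 0 0 2 40 9 0 0]
t=2: x=[0.0000 0.0000 0.2100 5.7800 32.7550 11.3100 0.9450 0.0000] k=[0 0 3 6 34 11 0 0]
t=3: x=[0.0000 0.3150 3.0000 8.6250 28.6450 12.2600 1.1550 0.0000] k=[0 0 0 6 27 10 0 0]
t=4: x=[0.0000 0.0000 0.6300 7.5750 23.0100 10.7350 1.0500 0.0000] k=[0 0 0 6 27 10 3 0]
t=5: x=[0.0000 0.0000 0.6300 7.5750 23.0100 11.0500 3.4200 0.3150] k=[0 0 0 5 23 15 0 1]
t=6: x=[0.0000 0.0000 0.5250 6.3650 20.2700 14.2650 1.6800 0.8950] k=[0 0 5 3 22 15 3 0]
t=7: x=[0.0000 0.5250 4.2650 5.2050 19.2700 14.4750 3.9450 0.3150] k=[0 0 0 8 19 10 5 0]
t=8: x=[0.0000 0.0000 0.8400 8.3150 16.9000 10.4200 5.0000 0.5250] k=[0 0 0 12 20 8 5 2]
t=9: x=[0.0000 0.0000 1.2600 11.5800 17.9000 8.9450 5.0000 2.3150] k=[0 0 4 13 22 9 9 6]
t=10: x=[0.0000 0.4200 4.5250 13.0000 19.6900 10.3650 8.6850 6.3150] k=[0 0 9 12 17 13 10 6]
t=11: x=[0.0000 0.9450 8.3700 12.2100 16.0550 13.1050 9.8950 6.4200] k=[0 4 5 15 13 12 10 6]
t=12: x=[0.4200 3.6850 5.9450 13.7400 13.1050 11.8950 9.7900 6.4200] k=[0 6 8 17 15 9 11 7]
t=13: x=[0.6300 5.5800 8.7350 15.8450 14.5800 9.8400 10.3700 7.4200] k=[4 4 13 12 15 12 14 4]
t=14: x=[4.0000 4.9450 11.9500 12.4200 14.3700 12.5250 12.7400 5.0500] k=[3 9 13 16 14 15 14 3]
t=15: x=[3.6300 8.7900 12.8950 15.4750 14.3150 14.7900 12.9500 4.1550] k=[6 9 12 12 14 13 14 8]
t=16: x=[6.3150 9.0000 11.6850 12.2100 13.6850 13.2100 13.2650 8.6300] k=[2 11 14 8 12 11 17 5]
t=17: x=[2.9450 10.3700 13.0550 9.0500 11.4750 11.7350 15.1100 6.2600] k=[0 13 14 7 15 8 13 10]
t=18: x=[1.3650 11.7400 13.1600 8.5750 13.4250 9.2600 12.1600 10.3150] k=[2 8 14 9 11 11 8 7]
t=19: x=[2.6300 8.0000 12.8450 9.7350 10.7900 10.6850 8.2100 7.1050] k=[4 12 16 11 8 13 7 9]

[0.0606, 0.1818, 0.2424, 0.1667, 0.1212, 0.1970, 0.1061, 0.1364]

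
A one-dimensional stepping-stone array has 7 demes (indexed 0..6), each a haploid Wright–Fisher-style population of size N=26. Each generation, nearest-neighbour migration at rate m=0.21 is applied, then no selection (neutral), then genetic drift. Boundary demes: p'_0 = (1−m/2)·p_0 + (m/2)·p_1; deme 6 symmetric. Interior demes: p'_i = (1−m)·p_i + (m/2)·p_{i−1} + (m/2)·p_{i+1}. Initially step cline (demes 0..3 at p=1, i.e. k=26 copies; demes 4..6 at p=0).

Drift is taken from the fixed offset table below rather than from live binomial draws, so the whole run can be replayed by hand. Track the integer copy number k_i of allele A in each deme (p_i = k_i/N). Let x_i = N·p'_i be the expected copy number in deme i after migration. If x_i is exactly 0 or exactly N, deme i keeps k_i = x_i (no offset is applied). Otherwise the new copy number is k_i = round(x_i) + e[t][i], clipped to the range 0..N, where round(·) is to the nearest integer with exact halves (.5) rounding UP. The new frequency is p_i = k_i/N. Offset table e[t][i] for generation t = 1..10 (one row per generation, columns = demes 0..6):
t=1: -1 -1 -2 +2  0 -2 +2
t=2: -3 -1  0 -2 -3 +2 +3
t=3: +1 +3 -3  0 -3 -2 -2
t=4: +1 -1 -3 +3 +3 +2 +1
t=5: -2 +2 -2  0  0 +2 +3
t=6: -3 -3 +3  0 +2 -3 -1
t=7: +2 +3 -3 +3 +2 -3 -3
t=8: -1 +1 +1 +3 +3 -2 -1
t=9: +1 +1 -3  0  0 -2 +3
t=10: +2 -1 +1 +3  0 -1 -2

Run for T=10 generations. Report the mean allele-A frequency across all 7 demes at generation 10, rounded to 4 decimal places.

t=0: k=[26 26 26 26 0 0 0]
t=1: x=[26.0000 26.0000 26.0000 23.2700 2.7300 0.0000 0.0000] k=[26 26 26 25 3 0 0]
t=2: x=[26.0000 26.0000 25.8950 22.7950 4.9950 0.3150 0.0000] k=[26 26 26 21 2 2 0]
t=3: x=[26.0000 26.0000 25.4750 19.5300 3.9950 1.7900 0.2100] k=[26 26 22 20 1 0 0]
t=4: x=[26.0000 25.5800 22.2100 18.2150 2.8900 0.1050 0.0000] k=[26 25 19 21 6 2 0]
t=5: x=[25.8950 24.4750 19.8400 19.2150 7.1550 2.2100 0.2100] k=[24 26 18 19 7 4 3]
t=6: x=[24.2100 24.9500 18.9450 17.6350 7.9450 4.2100 3.1050] k=[21 22 22 18 10 1 2]
t=7: x=[21.1050 21.8950 21.5800 17.5800 9.8950 2.0500 1.8950] k=[23 25 19 21 12 0 0]
t=8: x=[23.2100 24.1600 19.8400 19.8450 11.6850 1.2600 0.0000] k=[22 25 21 23 15 0 0]
t=9: x=[22.3150 24.2650 21.6300 21.9500 14.2650 1.5750 0.0000] k=[23 25 19 22 14 0 0]
t=10: x=[23.2100 24.1600 19.9450 20.8450 13.3700 1.4700 0.0000] k=[25 23 21 24 13 0 0]

0.5824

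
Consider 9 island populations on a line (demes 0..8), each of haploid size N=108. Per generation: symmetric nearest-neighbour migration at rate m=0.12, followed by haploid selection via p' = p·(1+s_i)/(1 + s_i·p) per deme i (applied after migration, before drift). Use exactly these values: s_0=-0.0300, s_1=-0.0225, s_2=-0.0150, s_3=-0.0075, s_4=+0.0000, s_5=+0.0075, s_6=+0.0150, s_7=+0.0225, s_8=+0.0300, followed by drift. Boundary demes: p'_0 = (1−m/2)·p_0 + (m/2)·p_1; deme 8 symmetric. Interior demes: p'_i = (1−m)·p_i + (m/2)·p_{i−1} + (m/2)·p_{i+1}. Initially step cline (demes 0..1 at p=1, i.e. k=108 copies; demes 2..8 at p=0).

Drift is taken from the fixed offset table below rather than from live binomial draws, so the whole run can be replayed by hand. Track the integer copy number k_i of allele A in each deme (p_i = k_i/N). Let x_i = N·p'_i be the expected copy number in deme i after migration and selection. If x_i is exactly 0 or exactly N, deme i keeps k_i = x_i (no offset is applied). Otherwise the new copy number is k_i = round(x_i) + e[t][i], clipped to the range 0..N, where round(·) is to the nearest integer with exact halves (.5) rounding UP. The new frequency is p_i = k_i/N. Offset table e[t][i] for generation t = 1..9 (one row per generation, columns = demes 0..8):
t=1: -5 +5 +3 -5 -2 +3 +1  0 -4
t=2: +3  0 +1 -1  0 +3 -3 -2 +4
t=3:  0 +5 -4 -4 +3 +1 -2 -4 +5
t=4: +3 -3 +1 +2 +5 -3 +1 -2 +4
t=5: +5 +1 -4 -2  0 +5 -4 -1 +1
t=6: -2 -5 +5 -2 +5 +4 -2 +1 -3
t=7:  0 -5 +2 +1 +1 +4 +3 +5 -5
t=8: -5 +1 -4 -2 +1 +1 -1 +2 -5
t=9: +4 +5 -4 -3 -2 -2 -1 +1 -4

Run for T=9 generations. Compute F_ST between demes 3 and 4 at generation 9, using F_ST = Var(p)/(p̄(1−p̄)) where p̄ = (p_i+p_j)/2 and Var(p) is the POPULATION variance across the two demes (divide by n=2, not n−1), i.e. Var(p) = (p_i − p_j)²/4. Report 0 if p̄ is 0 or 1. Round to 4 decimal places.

t=0: k=[108 108 0 0 0 0 0 0 0]
t=1: x=[108.0000 101.3800 6.3885 0.0000 0.0000 0.0000 0.0000 0.0000 0.0000] k=[108 106 9 0 0 0 0 0 0]
t=2: x=[107.8763 100.1357 14.0938 0.5360 0.0000 0.0000 0.0000 0.0000 0.0000] k=[108 100 15 0 0 0 0 0 0]
t=3: x=[107.5052 95.1241 18.9626 0.8933 0.0000 0.0000 0.0000 0.0000 0.0000] k=[108 100 15 0 0 0 0 0 0]
t=4: x=[107.5052 95.1241 18.9626 0.8933 0.0000 0.0000 0.0000 0.0000 0.0000] k=[108 92 20 3 0 0 0 0 0]
t=5: x=[107.0106 88.2758 23.0250 3.8122 0.1800 0.0000 0.0000 0.0000 0.0000] k=[108 89 19 2 0 0 0 0 0]
t=6: x=[106.8251 85.5378 21.9148 2.8788 0.1200 0.0000 0.0000 0.0000 0.0000] k=[105 81 27 1 5 0 0 0 0]
t=7: x=[103.4285 78.7168 28.3628 2.7795 4.4600 0.3022 0.0000 0.0000 0.0000] k=[103 74 30 4 5 4 0 0 0]
t=8: x=[101.0649 72.5603 30.7465 5.5800 4.8800 3.8476 0.2436 0.0000 0.0000] k=[96 74 27 4 6 5 0 0 0]
t=9: x=[94.3202 71.9556 28.1245 5.4608 5.8200 4.7941 0.3045 0.0000 0.0000] k=[98 77 24 2 4 3 0 0 0]

0.0032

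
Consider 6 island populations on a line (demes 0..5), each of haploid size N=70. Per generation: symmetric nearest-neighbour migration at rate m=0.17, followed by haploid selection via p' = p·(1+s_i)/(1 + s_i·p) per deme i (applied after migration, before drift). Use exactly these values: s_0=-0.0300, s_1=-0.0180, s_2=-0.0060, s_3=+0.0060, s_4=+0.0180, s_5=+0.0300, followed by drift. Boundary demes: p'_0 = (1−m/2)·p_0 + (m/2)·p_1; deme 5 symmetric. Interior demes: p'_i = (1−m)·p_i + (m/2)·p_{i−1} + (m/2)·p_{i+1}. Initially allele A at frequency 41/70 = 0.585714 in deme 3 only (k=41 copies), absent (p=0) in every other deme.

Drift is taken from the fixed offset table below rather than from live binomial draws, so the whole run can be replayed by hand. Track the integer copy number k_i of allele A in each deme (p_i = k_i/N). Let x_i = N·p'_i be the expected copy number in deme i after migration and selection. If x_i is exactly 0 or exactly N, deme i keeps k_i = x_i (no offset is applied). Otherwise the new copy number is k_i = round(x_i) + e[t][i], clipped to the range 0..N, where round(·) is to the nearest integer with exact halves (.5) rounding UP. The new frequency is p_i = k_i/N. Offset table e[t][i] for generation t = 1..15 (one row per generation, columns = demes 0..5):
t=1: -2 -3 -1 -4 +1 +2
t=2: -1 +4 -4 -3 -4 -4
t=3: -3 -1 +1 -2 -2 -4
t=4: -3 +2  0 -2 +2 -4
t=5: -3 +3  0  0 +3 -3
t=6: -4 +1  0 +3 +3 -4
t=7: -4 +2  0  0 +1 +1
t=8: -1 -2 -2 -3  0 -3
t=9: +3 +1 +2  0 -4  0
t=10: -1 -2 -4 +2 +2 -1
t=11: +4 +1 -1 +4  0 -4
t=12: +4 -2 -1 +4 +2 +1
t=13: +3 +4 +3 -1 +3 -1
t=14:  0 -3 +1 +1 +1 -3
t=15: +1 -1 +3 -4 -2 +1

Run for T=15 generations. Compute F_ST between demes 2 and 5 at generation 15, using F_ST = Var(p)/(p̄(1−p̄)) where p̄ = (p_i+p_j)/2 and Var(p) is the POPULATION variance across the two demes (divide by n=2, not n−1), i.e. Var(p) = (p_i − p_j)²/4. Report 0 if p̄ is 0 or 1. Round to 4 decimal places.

0.0567

t=0: k=[0 0 0 41 0 0]
t=1: x=[0.0000 0.0000 3.4651 34.1346 3.5446 0.0000] k=[0 0 2 30 5 0]
t=2: x=[0.0000 0.1669 4.1863 25.5920 6.8089 0.4377] k=[0 4 0 23 3 0]
t=3: x=[0.3298 3.2630 2.2817 19.4289 4.5198 0.2626] k=[0 2 3 17 3 0]
t=4: x=[0.1649 1.8815 4.0818 14.6893 4.0018 0.2626] k=[0 4 4 13 6 0]
t=5: x=[0.3298 3.5975 4.7383 11.6982 6.1849 0.5252] k=[0 7 5 12 9 0]
t=6: x=[0.5773 6.1326 5.7332 11.2062 8.6240 0.7877] k=[0 7 6 14 12 0]
t=7: x=[0.5773 6.2163 6.7283 13.2140 11.3182 1.0501] k=[0 8 7 13 12 2]
t=8: x=[0.6598 7.1180 7.5543 12.4662 11.4043 2.9319] k=[0 5 6 9 11 0]
t=9: x=[0.4123 4.5816 6.1362 8.9616 10.0475 0.9627] k=[3 6 8 9 6 1]
t=10: x=[3.1618 5.8174 7.8729 8.7055 5.9261 1.4669] k=[2 4 4 11 8 0]
t=11: x=[2.1069 3.7648 4.5692 10.2020 7.6964 0.7002] k=[6 5 4 14 8 0]
t=12: x=[5.7521 4.9163 4.9075 12.7021 7.9549 0.7002] k=[10 3 4 17 10 2]
t=13: x=[9.1598 3.6172 4.9920 15.3716 10.0678 2.7572] k=[12 8 8 14 13 2]
t=14: x=[11.3670 8.2075 8.4651 13.4700 12.3302 3.0193] k=[11 5 9 14 13 0]
t=15: x=[10.2213 5.7534 9.0375 13.5553 12.1582 1.1376] k=[11 5 12 10 10 2]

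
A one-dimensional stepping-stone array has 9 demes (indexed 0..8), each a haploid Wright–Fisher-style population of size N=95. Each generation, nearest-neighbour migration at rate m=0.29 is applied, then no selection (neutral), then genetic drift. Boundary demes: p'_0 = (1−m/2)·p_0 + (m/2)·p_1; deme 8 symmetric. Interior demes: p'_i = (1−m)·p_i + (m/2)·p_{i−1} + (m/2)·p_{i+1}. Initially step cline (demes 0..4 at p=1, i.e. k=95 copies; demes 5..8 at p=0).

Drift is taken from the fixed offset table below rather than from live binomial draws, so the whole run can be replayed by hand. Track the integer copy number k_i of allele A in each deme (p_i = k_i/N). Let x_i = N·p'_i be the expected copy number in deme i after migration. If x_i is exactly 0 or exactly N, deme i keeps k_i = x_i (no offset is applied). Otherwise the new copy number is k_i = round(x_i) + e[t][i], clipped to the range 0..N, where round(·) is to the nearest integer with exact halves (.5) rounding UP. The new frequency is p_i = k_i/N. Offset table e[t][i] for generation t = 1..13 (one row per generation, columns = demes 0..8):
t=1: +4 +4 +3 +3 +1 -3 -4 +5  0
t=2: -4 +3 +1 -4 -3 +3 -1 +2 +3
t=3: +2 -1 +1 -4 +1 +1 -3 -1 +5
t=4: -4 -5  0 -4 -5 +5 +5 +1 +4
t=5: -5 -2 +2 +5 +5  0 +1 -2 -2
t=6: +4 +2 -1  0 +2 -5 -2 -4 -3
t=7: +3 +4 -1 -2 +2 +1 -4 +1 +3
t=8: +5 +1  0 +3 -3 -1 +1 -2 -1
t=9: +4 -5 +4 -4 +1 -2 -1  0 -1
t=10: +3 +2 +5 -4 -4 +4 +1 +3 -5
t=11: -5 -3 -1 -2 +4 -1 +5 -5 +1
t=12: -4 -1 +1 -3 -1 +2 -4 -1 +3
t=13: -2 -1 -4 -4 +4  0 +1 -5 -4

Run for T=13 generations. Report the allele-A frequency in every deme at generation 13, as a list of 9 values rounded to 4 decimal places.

t=0: k=[95 95 95 95 95 0 0 0 0]
t=1: x=[95.0000 95.0000 95.0000 95.0000 81.2250 13.7750 0.0000 0.0000 0.0000] k=[95 95 95 95 82 11 0 0 0]
t=2: x=[95.0000 95.0000 95.0000 93.1150 73.5900 19.7000 1.5950 0.0000 0.0000] k=[95 95 95 89 71 23 1 0 0]
t=3: x=[95.0000 95.0000 94.1300 87.2600 66.6500 26.7700 4.0450 0.1450 0.0000] k=[95 95 95 83 68 28 1 0 0]
t=4: x=[95.0000 95.0000 93.2600 82.5650 64.3750 29.8850 4.7700 0.1450 0.0000] k=[95 95 93 79 59 35 10 1 0]
t=5: x=[95.0000 94.7100 91.2600 78.1300 58.4200 34.8550 12.3200 2.1600 0.1450] k=[95 93 93 83 63 35 13 0 0]
t=6: x=[94.7100 93.2900 91.5500 81.5500 61.8400 35.8700 14.3050 1.8850 0.0000] k=[95 95 91 82 64 31 12 0 0]
t=7: x=[95.0000 94.4200 90.2750 80.6950 61.8250 33.0300 13.0150 1.7400 0.0000] k=[95 95 89 79 64 34 9 3 0]
t=8: x=[95.0000 94.1300 88.4200 78.2750 61.8250 34.7250 11.7550 3.4350 0.4350] k=[95 95 88 81 59 34 13 1 0]
t=9: x=[95.0000 93.9850 88.0000 78.8250 58.5650 34.5800 14.3050 2.5950 0.1450] k=[95 89 92 75 60 33 13 3 0]
t=10: x=[94.1300 90.3050 89.1000 75.2900 58.2600 34.0150 14.4500 4.0150 0.4350] k=[95 92 94 71 54 38 15 7 0]
t=11: x=[94.5650 92.7250 90.3750 71.8700 54.1450 36.9850 17.1750 7.1450 1.0150] k=[90 90 89 70 58 36 22 2 2]
t=12: x=[90.0000 89.8550 86.3900 71.0150 56.5500 37.1600 21.1300 4.9000 2.0000] k=[86 89 87 68 56 39 17 4 5]
t=13: x=[86.4350 88.2750 84.5350 69.0150 55.2750 38.2750 18.3050 6.0300 4.8550] k=[84 87 81 65 59 38 19 1 1]

[0.8842, 0.9158, 0.8526, 0.6842, 0.6211, 0.4000, 0.2000, 0.0105, 0.0105]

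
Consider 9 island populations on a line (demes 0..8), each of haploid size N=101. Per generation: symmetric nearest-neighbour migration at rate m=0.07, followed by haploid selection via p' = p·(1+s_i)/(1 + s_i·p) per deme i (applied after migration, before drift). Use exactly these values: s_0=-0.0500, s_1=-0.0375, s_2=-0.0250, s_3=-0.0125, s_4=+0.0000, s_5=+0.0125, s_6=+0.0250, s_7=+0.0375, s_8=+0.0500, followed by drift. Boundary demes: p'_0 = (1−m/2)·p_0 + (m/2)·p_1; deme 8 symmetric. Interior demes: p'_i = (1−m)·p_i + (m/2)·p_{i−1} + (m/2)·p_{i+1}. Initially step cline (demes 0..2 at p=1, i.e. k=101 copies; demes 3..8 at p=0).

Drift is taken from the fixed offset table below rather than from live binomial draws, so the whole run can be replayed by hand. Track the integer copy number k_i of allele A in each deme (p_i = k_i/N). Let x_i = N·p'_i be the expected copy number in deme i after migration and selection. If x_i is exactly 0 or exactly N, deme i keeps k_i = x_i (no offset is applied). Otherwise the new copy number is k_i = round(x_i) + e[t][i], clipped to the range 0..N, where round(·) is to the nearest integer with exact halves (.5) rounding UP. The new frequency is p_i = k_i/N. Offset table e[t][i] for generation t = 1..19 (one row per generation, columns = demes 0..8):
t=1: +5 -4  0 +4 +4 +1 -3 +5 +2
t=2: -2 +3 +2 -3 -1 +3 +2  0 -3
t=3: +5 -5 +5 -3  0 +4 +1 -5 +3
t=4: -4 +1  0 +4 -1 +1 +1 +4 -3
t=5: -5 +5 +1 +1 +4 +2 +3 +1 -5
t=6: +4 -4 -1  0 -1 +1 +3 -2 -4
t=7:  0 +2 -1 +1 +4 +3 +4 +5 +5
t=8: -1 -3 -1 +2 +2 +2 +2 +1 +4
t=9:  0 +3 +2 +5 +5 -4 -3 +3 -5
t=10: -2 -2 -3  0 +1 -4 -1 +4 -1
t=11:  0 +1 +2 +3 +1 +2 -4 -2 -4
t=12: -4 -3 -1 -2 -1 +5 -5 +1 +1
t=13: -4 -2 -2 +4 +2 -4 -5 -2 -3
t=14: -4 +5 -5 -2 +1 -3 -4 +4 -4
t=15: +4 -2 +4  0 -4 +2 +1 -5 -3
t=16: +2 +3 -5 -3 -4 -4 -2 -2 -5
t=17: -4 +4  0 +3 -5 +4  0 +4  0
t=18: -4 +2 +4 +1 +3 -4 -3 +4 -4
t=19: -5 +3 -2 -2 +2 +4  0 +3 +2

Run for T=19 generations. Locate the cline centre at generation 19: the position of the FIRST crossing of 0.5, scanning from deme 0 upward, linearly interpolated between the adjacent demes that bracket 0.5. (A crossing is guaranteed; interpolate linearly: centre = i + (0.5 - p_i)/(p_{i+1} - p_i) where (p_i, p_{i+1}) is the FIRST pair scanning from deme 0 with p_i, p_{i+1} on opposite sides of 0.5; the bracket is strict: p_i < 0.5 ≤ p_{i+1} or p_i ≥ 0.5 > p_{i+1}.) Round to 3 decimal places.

2.446

t=0: k=[101 101 101 0 0 0 0 0 0]
t=1: x=[101.0000 101.0000 97.3776 3.4923 0.0000 0.0000 0.0000 0.0000 0.0000] k=[101 101 97 7 0 0 0 0 0]
t=2: x=[101.0000 100.8546 93.8230 9.7932 0.2450 0.0000 0.0000 0.0000 0.0000] k=[101 101 96 7 0 0 0 0 0]
t=3: x=[101.0000 100.8182 92.8728 9.7585 0.2450 0.0000 0.0000 0.0000 0.0000] k=[101 96 98 7 0 0 0 0 0]
t=4: x=[100.8158 96.0688 94.5948 9.8278 0.2450 0.0000 0.0000 0.0000 0.0000] k=[97 97 95 14 0 0 0 0 0]
t=5: x=[96.7982 96.7781 92.0302 16.1734 0.4900 0.0000 0.0000 0.0000 0.0000] k=[92 101 93 17 4 0 0 0 0]
t=6: x=[91.8991 100.3820 90.3818 19.0101 4.3150 0.1417 0.0000 0.0000 0.0000] k=[96 96 89 19 3 1 0 0 0]
t=7: x=[95.7505 95.5617 86.4831 20.6823 3.4900 1.0478 0.0359 0.0000 0.0000] k=[96 98 85 22 7 4 4 0 0]
t=8: x=[95.8238 97.3426 82.8765 23.4527 7.4200 4.1542 3.9527 0.1452 0.0000] k=[95 94 82 25 9 6 6 1 0]
t=9: x=[94.6673 93.3491 80.0071 26.1902 9.4550 6.1766 5.9620 1.1822 0.0367] k=[95 96 82 31 14 2 3 4 0]
t=10: x=[94.7405 95.2719 80.2913 31.9148 14.1750 2.4849 3.0727 3.9628 0.1470] k=[93 93 77 32 15 0 2 8 0]
t=11: x=[92.6139 92.1358 75.5055 32.7012 15.0700 0.6024 2.1923 7.7700 0.2940] k=[93 93 78 36 16 3 0 6 0]
t=12: x=[92.6139 92.1719 76.5894 36.4764 16.2450 3.3905 0.3228 5.7773 0.2205] k=[89 89 76 34 15 8 0 7 1]
t=13: x=[88.4469 88.1216 74.4930 34.5186 15.4200 8.0566 0.5381 6.7740 1.2697] k=[84 86 72 39 17 4 0 5 0]
t=14: x=[83.3348 84.9302 70.8018 39.0832 17.3150 4.3666 0.3228 4.8161 0.1837] k=[79 90 66 37 18 1 0 9 0]
t=15: x=[78.5008 88.3583 65.2424 37.0544 18.0700 1.5792 0.3587 8.6570 0.3307] k=[83 86 69 37 14 4 1 4 0]
t=16: x=[82.3372 84.7865 67.9142 37.0195 14.4550 4.2958 1.2399 3.8904 0.1470] k=[84 88 63 34 10 0 0 2 0]
t=17: x=[83.4072 86.5173 62.2572 33.8912 10.4900 0.3544 0.0717 1.9284 0.0735] k=[79 91 62 37 5 4 0 6 0]
t=18: x=[78.5368 89.1717 61.5329 36.4614 6.0850 3.9418 0.3587 5.7773 0.2205] k=[75 91 66 37 9 0 0 10 0]
t=19: x=[74.5714 89.1717 65.2777 36.7405 9.6650 0.3189 0.3587 9.6155 0.3674] k=[70 92 63 35 12 4 0 13 2]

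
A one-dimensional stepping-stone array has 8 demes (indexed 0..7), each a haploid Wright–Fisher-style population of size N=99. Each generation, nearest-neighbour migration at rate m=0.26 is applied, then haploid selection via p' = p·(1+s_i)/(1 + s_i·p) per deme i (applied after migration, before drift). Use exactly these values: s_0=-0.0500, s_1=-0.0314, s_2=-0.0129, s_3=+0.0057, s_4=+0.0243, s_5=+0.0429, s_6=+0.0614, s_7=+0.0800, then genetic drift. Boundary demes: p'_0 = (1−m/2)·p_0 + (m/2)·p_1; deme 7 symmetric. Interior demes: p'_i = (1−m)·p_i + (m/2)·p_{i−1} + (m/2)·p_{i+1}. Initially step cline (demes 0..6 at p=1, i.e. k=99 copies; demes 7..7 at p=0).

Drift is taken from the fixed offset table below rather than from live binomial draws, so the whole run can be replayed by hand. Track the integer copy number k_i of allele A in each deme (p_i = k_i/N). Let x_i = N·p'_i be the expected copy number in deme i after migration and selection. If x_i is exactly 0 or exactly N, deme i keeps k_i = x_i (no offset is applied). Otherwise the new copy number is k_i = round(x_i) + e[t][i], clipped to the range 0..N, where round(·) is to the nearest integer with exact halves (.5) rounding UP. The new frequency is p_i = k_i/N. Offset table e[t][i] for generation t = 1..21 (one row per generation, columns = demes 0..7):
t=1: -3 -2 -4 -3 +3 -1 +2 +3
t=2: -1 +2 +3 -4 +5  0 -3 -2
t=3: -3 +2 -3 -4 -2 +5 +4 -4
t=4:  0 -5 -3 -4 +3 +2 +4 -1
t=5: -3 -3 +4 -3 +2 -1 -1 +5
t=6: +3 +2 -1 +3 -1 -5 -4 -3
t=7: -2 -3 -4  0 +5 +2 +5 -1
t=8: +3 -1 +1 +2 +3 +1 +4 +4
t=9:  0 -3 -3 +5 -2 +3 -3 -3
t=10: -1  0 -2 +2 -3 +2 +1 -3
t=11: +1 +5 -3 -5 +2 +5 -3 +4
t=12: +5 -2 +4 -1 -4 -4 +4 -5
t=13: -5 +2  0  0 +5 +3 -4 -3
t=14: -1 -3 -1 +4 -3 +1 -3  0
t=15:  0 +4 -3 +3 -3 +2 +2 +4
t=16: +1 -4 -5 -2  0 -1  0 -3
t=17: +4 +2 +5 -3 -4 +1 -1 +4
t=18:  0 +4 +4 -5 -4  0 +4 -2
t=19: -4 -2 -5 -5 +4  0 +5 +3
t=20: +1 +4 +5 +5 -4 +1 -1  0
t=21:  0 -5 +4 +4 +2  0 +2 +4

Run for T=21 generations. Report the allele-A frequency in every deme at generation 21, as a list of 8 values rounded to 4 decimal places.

t=0: k=[99 99 99 99 99 99 99 0]
t=1: x=[99.0000 99.0000 99.0000 99.0000 99.0000 99.0000 86.7826 13.7565] k=[99 99 99 99 99 99 89 17]
t=2: x=[99.0000 99.0000 99.0000 99.0000 99.0000 97.7528 81.8033 27.8750] k=[99 99 99 99 99 98 79 26]
t=3: x=[99.0000 99.0000 99.0000 99.0000 98.8731 95.7929 75.6596 34.6016] k=[99 99 99 99 97 99 80 31]
t=4: x=[99.0000 99.0000 99.0000 98.7415 97.5546 96.3793 77.1321 39.1765] k=[99 99 99 95 99 98 81 38]
t=5: x=[99.0000 99.0000 98.4732 96.0563 98.3653 96.0429 78.6020 45.4754] k=[99 99 99 93 99 95 78 50]
t=6: x=[99.0000 99.0000 98.2099 94.5840 97.7304 93.5311 77.5869 55.5245] k=[99 99 97 98 97 89 74 53]
t=7: x=[99.0000 98.7316 97.3693 97.7471 96.1571 88.4911 74.3398 57.5947] k=[99 96 93 98 99 90 79 57]
t=8: x=[98.5896 95.9058 93.9785 97.4885 97.7304 90.0866 78.5537 61.6659] k=[99 95 95 99 99 91 83 66]
t=9: x=[98.4528 95.4113 95.4761 98.4829 97.9844 91.3035 82.6593 69.8185] k=[98 92 92 99 96 94 80 67]
t=10: x=[97.1281 92.5914 92.8354 97.7073 96.1962 92.6927 81.0234 70.2839] k=[96 93 91 99 93 95 82 67]
t=11: x=[95.4380 92.9513 92.2184 97.1901 94.1519 93.2806 82.5728 70.5359] k=[96 98 89 92 96 98 80 75]
t=12: x=[96.1200 96.4932 90.4592 92.1662 95.8149 95.5429 82.5247 76.9952] k=[99 94 94 91 92 92 87 72]
t=13: x=[98.3160 94.5154 93.5434 91.5592 92.0272 91.6413 86.3712 75.3625] k=[93 97 94 92 97 95 82 72]
t=14: x=[93.2483 95.9985 94.0695 92.9424 96.1571 93.7816 83.1975 74.7371] k=[92 93 93 97 93 95 80 75]
t=15: x=[91.7947 92.6840 93.4524 95.9767 93.8975 93.0300 82.1496 76.9952] k=[92 97 90 99 91 95 84 81]
t=16: x=[92.3383 95.3289 91.9960 96.8022 92.7031 93.2806 85.7394 82.4767] k=[93 91 87 95 93 92 86 79]
t=17: x=[92.4324 90.4952 88.4381 93.7284 93.2612 91.6413 86.5339 81.0679] k=[96 92 93 91 89 93 86 85]
t=18: x=[95.3017 92.4577 92.5319 91.0417 89.9788 91.8536 87.4041 86.0227] k=[95 96 97 86 86 92 91 84]
t=19: x=[94.9347 95.9058 95.3952 87.4879 87.0349 91.3904 90.6852 85.8147] k=[91 94 90 82 91 91 96 89]
t=20: x=[91.0218 92.9102 89.3677 84.2814 90.0278 91.9308 94.6923 90.5257] k=[92 97 94 89 86 93 94 91]
t=21: x=[92.3383 95.8646 93.6750 89.3098 87.5455 92.4805 93.7825 91.9134] k=[92 91 98 93 90 92 96 96]

[0.9293, 0.9192, 0.9899, 0.9394, 0.9091, 0.9293, 0.9697, 0.9697]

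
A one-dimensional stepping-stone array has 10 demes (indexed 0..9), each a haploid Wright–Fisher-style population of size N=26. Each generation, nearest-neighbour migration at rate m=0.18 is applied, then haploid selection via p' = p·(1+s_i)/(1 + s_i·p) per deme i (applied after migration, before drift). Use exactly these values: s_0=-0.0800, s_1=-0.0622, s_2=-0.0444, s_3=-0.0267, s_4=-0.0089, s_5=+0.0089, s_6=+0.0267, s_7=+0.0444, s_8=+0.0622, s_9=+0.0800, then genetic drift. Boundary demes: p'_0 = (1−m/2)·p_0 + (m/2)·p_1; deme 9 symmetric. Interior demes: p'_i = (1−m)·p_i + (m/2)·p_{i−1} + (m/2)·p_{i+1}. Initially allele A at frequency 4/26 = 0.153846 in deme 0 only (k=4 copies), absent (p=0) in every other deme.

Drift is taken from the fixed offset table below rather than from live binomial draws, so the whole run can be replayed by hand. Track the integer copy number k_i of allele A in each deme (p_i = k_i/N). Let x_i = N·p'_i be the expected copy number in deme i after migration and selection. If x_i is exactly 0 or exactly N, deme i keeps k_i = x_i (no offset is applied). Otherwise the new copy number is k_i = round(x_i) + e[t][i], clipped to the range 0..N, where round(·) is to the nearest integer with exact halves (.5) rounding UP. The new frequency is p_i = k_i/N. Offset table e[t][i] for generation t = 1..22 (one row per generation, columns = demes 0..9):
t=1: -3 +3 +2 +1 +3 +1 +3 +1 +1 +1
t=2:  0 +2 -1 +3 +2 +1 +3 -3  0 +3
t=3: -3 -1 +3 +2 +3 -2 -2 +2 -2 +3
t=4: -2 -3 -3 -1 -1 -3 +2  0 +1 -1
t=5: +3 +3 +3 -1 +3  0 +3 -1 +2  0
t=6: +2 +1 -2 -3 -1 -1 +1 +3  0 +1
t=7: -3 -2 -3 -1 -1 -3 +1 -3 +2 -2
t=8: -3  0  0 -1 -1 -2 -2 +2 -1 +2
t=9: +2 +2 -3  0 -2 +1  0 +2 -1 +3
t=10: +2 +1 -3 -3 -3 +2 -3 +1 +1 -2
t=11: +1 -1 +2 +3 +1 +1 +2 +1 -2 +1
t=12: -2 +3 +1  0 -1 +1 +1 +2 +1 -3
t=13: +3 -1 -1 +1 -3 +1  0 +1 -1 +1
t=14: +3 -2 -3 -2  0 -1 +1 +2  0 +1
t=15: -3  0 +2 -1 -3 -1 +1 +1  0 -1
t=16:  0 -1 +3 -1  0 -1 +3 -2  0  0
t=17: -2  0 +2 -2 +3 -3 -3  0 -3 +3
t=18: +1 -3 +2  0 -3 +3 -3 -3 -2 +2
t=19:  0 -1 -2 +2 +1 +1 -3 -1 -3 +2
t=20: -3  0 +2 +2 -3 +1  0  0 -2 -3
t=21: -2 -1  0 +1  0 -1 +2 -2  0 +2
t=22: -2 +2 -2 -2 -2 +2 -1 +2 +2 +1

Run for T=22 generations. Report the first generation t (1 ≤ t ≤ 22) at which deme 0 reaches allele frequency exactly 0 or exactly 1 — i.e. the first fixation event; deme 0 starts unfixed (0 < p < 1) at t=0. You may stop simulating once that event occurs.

1

t=0: k=[4 0 0 0 0 0 0 0 0 0]
t=1: x=[3.3867 0.3379 0.0000 0.0000 0.0000 0.0000 0.0000 0.0000 0.0000 0.0000] k=[0 3 0 0 0 0 0 0 0 0]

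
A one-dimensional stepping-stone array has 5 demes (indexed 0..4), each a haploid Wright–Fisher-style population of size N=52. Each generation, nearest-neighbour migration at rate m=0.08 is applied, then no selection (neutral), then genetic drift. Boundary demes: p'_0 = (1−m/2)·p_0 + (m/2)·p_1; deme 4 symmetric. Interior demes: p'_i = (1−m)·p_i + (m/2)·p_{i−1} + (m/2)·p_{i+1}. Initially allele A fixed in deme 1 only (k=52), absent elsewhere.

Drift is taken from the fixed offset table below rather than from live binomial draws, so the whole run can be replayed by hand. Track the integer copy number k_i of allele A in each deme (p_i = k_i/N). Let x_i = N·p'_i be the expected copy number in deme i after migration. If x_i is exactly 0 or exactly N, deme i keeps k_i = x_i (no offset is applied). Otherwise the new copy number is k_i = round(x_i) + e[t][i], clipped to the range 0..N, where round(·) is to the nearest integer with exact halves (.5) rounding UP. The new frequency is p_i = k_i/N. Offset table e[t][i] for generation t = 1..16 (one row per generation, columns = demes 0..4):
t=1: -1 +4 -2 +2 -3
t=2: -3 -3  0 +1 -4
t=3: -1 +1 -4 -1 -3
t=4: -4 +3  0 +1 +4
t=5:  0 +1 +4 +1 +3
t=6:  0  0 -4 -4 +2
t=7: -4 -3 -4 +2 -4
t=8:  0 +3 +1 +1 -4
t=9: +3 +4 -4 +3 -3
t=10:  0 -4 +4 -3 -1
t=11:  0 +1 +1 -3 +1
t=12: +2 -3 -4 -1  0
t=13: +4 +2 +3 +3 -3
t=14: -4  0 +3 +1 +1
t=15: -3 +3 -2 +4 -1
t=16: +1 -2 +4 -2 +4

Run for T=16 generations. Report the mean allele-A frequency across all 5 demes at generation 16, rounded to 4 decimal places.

t=0: k=[0 52 0 0 0]
t=1: x=[2.0800 47.8400 2.0800 0.0000 0.0000] k=[1 52 0 0 0]
t=2: x=[3.0400 47.8800 2.0800 0.0000 0.0000] k=[0 45 2 0 0]
t=3: x=[1.8000 41.4800 3.6400 0.0800 0.0000] k=[1 42 0 0 0]
t=4: x=[2.6400 38.6800 1.6800 0.0000 0.0000] k=[0 42 2 0 0]
t=5: x=[1.6800 38.7200 3.5200 0.0800 0.0000] k=[2 40 8 1 0]
t=6: x=[3.5200 37.2000 9.0000 1.2400 0.0400] k=[4 37 5 0 2]
t=7: x=[5.3200 34.4000 6.0800 0.2800 1.9200] k=[1 31 2 2 0]
t=8: x=[2.2000 28.6400 3.1600 1.9200 0.0800] k=[2 32 4 3 0]
t=9: x=[3.2000 29.6800 5.0800 2.9200 0.1200] k=[6 34 1 6 0]
t=10: x=[7.1200 31.5600 2.5200 5.5600 0.2400] k=[7 28 7 3 0]
t=11: x=[7.8400 26.3200 7.6800 3.0400 0.1200] k=[8 27 9 0 1]
t=12: x=[8.7600 25.5200 9.3600 0.4000 0.9600] k=[11 23 5 0 1]
t=13: x=[11.4800 21.8000 5.5200 0.2400 0.9600] k=[15 24 9 3 0]
t=14: x=[15.3600 23.0400 9.3600 3.1200 0.1200] k=[11 23 12 4 1]
t=15: x=[11.4800 22.0800 12.1200 4.2000 1.1200] k=[8 25 10 8 0]
t=16: x=[8.6800 23.7200 10.5200 7.7600 0.3200] k=[10 22 15 6 4]

0.2192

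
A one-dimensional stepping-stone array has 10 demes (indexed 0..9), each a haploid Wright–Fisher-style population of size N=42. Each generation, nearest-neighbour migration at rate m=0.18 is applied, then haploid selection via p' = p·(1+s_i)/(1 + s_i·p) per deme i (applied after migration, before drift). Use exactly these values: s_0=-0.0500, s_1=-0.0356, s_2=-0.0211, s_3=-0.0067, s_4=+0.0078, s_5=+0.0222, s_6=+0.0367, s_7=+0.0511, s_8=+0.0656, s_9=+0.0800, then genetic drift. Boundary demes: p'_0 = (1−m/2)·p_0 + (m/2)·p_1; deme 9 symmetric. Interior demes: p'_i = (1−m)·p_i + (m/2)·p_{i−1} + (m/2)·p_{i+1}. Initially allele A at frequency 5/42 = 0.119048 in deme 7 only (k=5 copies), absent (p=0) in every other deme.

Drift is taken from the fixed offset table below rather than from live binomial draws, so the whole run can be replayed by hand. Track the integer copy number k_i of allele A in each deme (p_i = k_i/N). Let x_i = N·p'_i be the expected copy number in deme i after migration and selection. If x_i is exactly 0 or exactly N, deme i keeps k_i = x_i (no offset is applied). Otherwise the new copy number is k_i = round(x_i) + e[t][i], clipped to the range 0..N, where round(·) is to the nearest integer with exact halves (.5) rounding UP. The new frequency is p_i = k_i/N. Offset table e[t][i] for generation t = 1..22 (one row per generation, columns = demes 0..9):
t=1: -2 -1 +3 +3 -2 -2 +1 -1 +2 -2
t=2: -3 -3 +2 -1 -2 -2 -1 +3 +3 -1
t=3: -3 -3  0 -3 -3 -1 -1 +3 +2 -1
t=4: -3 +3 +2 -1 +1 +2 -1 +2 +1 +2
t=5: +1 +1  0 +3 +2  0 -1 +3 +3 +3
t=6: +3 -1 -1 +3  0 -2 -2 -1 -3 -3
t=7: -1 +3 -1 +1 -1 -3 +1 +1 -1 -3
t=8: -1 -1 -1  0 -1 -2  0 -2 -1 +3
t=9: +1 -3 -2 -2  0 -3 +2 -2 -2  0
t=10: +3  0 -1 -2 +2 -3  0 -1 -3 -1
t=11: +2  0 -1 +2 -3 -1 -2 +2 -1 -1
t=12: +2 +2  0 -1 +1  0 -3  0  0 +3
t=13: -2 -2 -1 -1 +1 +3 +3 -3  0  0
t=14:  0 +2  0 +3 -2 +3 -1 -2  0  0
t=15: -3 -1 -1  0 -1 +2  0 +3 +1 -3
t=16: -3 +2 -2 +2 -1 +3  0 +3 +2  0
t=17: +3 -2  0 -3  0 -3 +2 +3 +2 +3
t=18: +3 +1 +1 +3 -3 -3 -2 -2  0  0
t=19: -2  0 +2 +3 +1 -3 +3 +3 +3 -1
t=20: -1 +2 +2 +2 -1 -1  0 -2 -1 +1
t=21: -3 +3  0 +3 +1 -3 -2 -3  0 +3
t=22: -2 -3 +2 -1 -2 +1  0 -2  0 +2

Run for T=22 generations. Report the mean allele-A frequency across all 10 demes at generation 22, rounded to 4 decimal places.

0.1310

t=0: k=[0 0 0 0 0 0 0 5 0 0]
t=1: x=[0.0000 0.0000 0.0000 0.0000 0.0000 0.0000 0.4663 4.2881 0.4792 0.0000] k=[0 0 0 0 0 0 1 3 2 0]
t=2: x=[0.0000 0.0000 0.0000 0.0000 0.0000 0.0920 1.1289 2.8600 2.0292 0.1943] k=[0 0 0 0 0 0 0 6 5 0]
t=3: x=[0.0000 0.0000 0.0000 0.0000 0.0000 0.0000 0.5596 5.6078 4.9088 0.4856] k=[0 0 0 0 0 0 0 9 7 0]
t=4: x=[0.0000 0.0000 0.0000 0.0000 0.0000 0.0000 0.8391 8.3381 6.9090 0.6796] k=[0 0 0 0 0 0 0 10 8 3]
t=5: x=[0.0000 0.0000 0.0000 0.0000 0.0000 0.0000 0.9323 9.2752 8.1388 3.7017] k=[0 0 0 0 0 0 0 12 11 7]
t=6: x=[0.0000 0.0000 0.0000 0.0000 0.0000 0.0000 1.1186 11.2354 11.2454 7.8389] k=[0 0 0 0 0 0 0 10 8 5]
t=7: x=[0.0000 0.0000 0.0000 0.0000 0.0000 0.0000 0.9323 9.2752 8.3260 5.6350] k=[0 0 0 0 0 0 2 10 7 3]
t=8: x=[0.0000 0.0000 0.0000 0.0000 0.0000 0.1840 2.6274 9.3677 7.2847 3.6057] k=[0 0 0 0 0 0 3 7 6 7]
t=9: x=[0.0000 0.0000 0.0000 0.0000 0.0000 0.2760 3.1948 6.8303 6.5224 7.3659] k=[0 0 0 0 0 0 5 5 5 7]
t=10: x=[0.0000 0.0000 0.0000 0.0000 0.0000 0.4599 4.6983 5.2237 5.4755 7.2711] k=[0 0 0 0 0 0 5 4 2 6]
t=11: x=[0.0000 0.0000 0.0000 0.0000 0.0000 0.4599 4.6057 4.0903 2.6959 6.0265] k=[0 0 0 0 0 0 3 6 2 5]
t=12: x=[0.0000 0.0000 0.0000 0.0000 0.0000 0.2760 3.1020 5.6078 2.7911 5.0628] k=[0 0 0 0 0 0 0 6 3 8]
t=13: x=[0.0000 0.0000 0.0000 0.0000 0.0000 0.0000 0.5596 5.4210 3.9411 8.0384] k=[0 0 0 0 0 0 4 2 4 8]
t=14: x=[0.0000 0.0000 0.0000 0.0000 0.0000 0.3679 3.5762 2.4735 4.4253 8.1328] k=[0 0 0 0 0 3 3 0 4 8]
t=15: x=[0.0000 0.0000 0.0000 0.0000 0.2721 2.7866 2.8235 0.6617 4.2359 8.1328] k=[0 0 0 0 0 5 3 4 5 5]
t=16: x=[0.0000 0.0000 0.0000 0.0000 0.4535 4.4567 3.3804 4.1840 5.1923 5.3491] k=[0 0 0 0 0 7 3 7 7 5]
t=17: x=[0.0000 0.0000 0.0000 0.0000 0.6348 6.1240 3.8440 6.9234 7.1908 5.5397] k=[0 0 0 0 1 3 6 10 9 9]
t=18: x=[0.0000 0.0000 0.0000 0.0894 1.0983 3.1534 6.2801 9.9227 9.5507 9.5562] k=[0 0 0 3 0 0 4 8 10 10]
t=19: x=[0.0000 0.0000 0.2643 2.4445 0.2721 0.3679 4.1324 8.1421 10.3061 10.5981] k=[0 0 2 5 1 0 7 11 13 10]
t=20: x=[0.0000 0.1736 2.0481 4.3437 1.2796 0.7357 6.9362 11.2251 13.1162 10.8788] k=[0 2 4 6 0 0 7 9 12 12]
t=21: x=[0.1710 1.9321 3.9235 5.2490 0.5442 0.6438 6.7517 9.4500 12.2746 12.6704] k=[0 5 4 8 2 0 5 6 12 16]
t=22: x=[0.4277 4.3175 4.3659 7.0604 2.3774 0.6438 4.7909 6.7268 12.3671 16.4026] k=[0 1 6 6 0 2 5 5 12 18]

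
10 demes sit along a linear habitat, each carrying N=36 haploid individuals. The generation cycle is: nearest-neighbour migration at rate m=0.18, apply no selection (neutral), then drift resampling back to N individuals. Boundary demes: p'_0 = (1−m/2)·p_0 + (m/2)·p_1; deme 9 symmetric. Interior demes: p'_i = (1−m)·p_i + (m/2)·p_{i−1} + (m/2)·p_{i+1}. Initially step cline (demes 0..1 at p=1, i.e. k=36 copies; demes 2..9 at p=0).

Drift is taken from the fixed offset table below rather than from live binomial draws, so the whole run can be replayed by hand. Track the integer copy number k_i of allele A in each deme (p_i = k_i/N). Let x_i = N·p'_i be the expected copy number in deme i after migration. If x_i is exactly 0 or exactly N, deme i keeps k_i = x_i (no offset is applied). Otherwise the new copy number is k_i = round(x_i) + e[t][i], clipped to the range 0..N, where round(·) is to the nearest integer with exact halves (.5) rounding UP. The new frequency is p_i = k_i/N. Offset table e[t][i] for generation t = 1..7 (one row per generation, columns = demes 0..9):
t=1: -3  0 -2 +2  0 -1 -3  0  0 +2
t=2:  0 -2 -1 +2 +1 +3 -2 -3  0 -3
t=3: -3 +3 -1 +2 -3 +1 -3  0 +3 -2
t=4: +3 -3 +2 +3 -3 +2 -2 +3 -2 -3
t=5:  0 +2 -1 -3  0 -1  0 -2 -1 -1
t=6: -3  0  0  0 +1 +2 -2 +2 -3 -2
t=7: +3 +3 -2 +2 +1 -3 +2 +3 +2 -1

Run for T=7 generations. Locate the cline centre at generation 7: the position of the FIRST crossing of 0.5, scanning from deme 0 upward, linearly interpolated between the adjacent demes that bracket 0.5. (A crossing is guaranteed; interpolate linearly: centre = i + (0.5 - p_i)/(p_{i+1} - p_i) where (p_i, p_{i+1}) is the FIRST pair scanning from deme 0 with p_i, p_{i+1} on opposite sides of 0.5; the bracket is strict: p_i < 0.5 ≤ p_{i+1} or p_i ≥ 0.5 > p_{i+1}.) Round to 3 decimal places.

1.474

t=0: k=[36 36 0 0 0 0 0 0 0 0]
t=1: x=[36.0000 32.7600 3.2400 0.0000 0.0000 0.0000 0.0000 0.0000 0.0000 0.0000] k=[36 33 1 0 0 0 0 0 0 0]
t=2: x=[35.7300 30.3900 3.7900 0.0900 0.0000 0.0000 0.0000 0.0000 0.0000 0.0000] k=[36 28 3 2 0 0 0 0 0 0]
t=3: x=[35.2800 26.4700 5.1600 1.9100 0.1800 0.0000 0.0000 0.0000 0.0000 0.0000] k=[32 29 4 4 0 0 0 0 0 0]
t=4: x=[31.7300 27.0200 6.2500 3.6400 0.3600 0.0000 0.0000 0.0000 0.0000 0.0000] k=[35 24 8 7 0 0 0 0 0 0]
t=5: x=[34.0100 23.5500 9.3500 6.4600 0.6300 0.0000 0.0000 0.0000 0.0000 0.0000] k=[34 26 8 3 1 0 0 0 0 0]
t=6: x=[33.2800 25.1000 9.1700 3.2700 1.0900 0.0900 0.0000 0.0000 0.0000 0.0000] k=[30 25 9 3 2 2 0 0 0 0]
t=7: x=[29.5500 24.0100 9.9000 3.4500 2.0900 1.8200 0.1800 0.0000 0.0000 0.0000] k=[33 27 8 5 3 0 2 0 0 0]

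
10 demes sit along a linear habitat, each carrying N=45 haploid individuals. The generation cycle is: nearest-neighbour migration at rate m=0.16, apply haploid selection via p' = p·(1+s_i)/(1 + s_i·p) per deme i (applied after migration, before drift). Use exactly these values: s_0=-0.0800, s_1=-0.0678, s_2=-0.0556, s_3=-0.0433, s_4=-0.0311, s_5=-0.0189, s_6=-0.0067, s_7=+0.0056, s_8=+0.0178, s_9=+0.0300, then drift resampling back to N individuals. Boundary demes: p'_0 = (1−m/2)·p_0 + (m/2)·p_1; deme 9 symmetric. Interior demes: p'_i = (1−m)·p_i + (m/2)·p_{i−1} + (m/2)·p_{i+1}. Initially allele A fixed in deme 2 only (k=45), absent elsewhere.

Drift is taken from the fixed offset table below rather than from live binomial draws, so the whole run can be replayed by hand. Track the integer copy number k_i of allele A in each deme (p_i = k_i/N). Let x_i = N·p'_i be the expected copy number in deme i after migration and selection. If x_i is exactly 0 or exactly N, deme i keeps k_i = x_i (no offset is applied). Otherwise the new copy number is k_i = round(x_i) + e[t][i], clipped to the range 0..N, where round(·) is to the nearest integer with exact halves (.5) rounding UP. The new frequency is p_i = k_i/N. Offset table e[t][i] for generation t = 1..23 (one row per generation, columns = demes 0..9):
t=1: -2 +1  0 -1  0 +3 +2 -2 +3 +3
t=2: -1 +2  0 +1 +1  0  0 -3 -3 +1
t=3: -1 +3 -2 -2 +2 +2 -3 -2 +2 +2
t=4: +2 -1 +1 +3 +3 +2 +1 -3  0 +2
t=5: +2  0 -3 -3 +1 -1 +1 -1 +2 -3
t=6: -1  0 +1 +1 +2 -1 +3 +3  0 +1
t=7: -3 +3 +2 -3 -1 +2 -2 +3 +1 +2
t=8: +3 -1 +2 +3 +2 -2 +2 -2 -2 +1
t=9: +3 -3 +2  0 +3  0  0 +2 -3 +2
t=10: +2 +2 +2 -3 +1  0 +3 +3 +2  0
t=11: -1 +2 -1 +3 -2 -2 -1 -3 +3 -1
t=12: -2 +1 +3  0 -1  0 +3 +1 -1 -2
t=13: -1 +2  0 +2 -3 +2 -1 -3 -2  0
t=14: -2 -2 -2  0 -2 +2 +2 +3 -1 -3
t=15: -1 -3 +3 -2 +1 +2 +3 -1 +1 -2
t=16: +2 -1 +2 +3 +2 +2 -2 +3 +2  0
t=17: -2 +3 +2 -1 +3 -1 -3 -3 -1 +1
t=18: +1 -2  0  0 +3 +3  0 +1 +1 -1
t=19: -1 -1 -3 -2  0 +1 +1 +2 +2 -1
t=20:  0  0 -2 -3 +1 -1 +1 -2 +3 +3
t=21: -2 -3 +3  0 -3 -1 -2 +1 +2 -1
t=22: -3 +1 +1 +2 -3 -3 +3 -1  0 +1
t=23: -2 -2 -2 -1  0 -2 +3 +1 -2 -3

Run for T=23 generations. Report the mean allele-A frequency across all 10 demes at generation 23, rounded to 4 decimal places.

t=0: k=[0 0 45 0 0 0 0 0 0 0]
t=1: x=[0.0000 3.3742 37.4473 3.4561 0.0000 0.0000 0.0000 0.0000 0.0000 0.0000] k=[0 4 37 2 0 0 0 0 0 0]
t=2: x=[0.2946 5.9481 31.0147 4.4590 0.1550 0.0000 0.0000 0.0000 0.0000 0.0000] k=[0 8 31 5 1 0 0 0 0 0]
t=3: x=[0.5895 8.6968 26.4597 6.5096 1.2025 0.0785 0.0000 0.0000 0.0000 0.0000] k=[0 12 24 5 3 2 0 0 0 0]
t=4: x=[0.8847 11.3924 20.8786 6.1221 2.9906 1.8852 0.1589 0.0000 0.0000 0.0000] k=[3 10 22 9 6 4 1 0 0 0]
t=5: x=[3.2961 9.8492 19.3666 9.4649 5.9158 3.8523 1.1524 0.0804 0.0000 0.0000] k=[5 10 16 6 7 3 2 0 0 0]
t=6: x=[5.0162 9.5415 14.1591 6.6260 6.4240 3.1831 1.9077 0.1609 0.0000 0.0000] k=[4 10 15 8 8 2 5 3 0 0]
t=7: x=[4.1547 9.3877 13.4934 8.2574 7.3242 2.6716 4.5723 2.9353 0.2442 0.0000] k=[1 12 15 5 6 5 3 6 1 0]
t=8: x=[1.7354 10.7742 13.4152 5.6574 5.6813 4.8370 3.3789 5.3864 1.3428 0.0824] k=[5 10 15 9 8 3 5 3 0 1]
t=9: x=[5.0162 9.4646 13.5717 9.0751 7.4809 3.4979 4.6519 2.9353 0.3257 0.9470] k=[8 6 16 9 10 3 5 5 0 3]
t=10: x=[7.3148 6.5569 14.0807 9.3089 9.1280 3.6554 4.8110 4.6231 0.6512 2.8376] k=[9 9 16 6 10 4 8 8 3 3]
t=11: x=[8.4146 9.0421 14.0807 6.8587 8.9709 4.7188 7.6373 7.6353 3.4559 3.0838] k=[7 11 13 10 7 3 7 5 6 2]
t=12: x=[6.8232 10.2728 12.0876 9.6600 6.7370 3.5767 6.4826 5.2659 5.6871 2.3859] k=[5 11 15 10 6 4 9 6 5 0]
t=13: x=[5.0912 10.2728 13.7282 9.7380 5.9939 4.4824 8.3143 6.1898 4.7545 0.4119] k=[4 12 14 12 3 6 7 3 3 0]
t=14: x=[4.3043 10.9286 13.1415 11.0665 3.8474 5.7437 6.5622 3.3372 2.8061 0.2472] k=[2 9 11 11 2 8 9 6 2 0]
t=15: x=[2.3660 8.1222 10.3763 9.9331 3.1074 7.4802 8.6330 5.9488 2.1966 0.1648] k=[1 5 13 8 4 9 12 5 3 0]
t=16: x=[1.2173 4.9994 11.4644 7.7907 4.5882 8.7052 11.1435 5.4266 2.9685 0.2472] k=[3 4 13 11 7 11 9 8 5 0]
t=17: x=[2.8492 4.3559 11.6201 10.4799 7.4417 10.3670 9.0314 7.8762 4.9167 0.4119] k=[1 7 14 9 10 9 6 5 4 1]
t=18: x=[1.3652 6.6711 12.5166 9.1530 9.5993 8.7052 6.1243 5.0249 3.9024 1.2761] k=[2 5 13 9 13 12 6 6 5 0]
t=19: x=[2.0690 5.0752 11.5423 9.3089 12.3154 11.4365 6.4428 5.9488 4.7545 0.4119] k=[1 4 9 7 12 12 7 8 7 0]
t=20: x=[1.1433 3.9024 8.0547 7.2857 11.3301 11.4365 7.4382 7.8762 6.6190 0.5766] k=[1 4 6 4 12 10 8 6 10 4]
t=21: x=[1.1433 3.6759 5.4021 4.6135 10.9363 9.8524 7.9559 6.5110 9.3298 4.6007] k=[0 1 8 5 8 9 6 8 11 4]
t=22: x=[0.0736 1.3827 6.8607 5.2705 7.6376 8.5471 6.3632 8.1171 10.3398 4.6826] k=[0 2 8 7 5 6 9 7 10 6]
t=23: x=[0.1472 2.1703 7.0915 6.6647 5.0955 6.0593 8.5533 7.4346 9.5723 6.4823] k=[0 0 5 6 5 4 12 8 8 3]

0.1133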